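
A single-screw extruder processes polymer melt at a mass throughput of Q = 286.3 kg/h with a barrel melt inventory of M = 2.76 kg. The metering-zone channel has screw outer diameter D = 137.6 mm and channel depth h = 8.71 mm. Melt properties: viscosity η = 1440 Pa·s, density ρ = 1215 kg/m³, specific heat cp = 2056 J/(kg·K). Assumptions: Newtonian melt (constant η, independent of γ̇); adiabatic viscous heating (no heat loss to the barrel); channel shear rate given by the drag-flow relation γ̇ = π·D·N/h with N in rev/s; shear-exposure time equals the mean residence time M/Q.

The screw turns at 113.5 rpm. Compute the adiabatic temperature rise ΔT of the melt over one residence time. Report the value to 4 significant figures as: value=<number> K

Convert throughput: Q = 286.3 kg/h = 286.3/3600 = 0.0795278 kg/s
t_res = M / Q_s = 2.76 / 0.0795278 = 34.7049 s
Convert to SI: D = 0.1376 m, h = 0.00871 m, N = 113.5/60 = 1.89167 rev/s
Shear rate: γ̇ = πDN/h = π·0.1376·1.89167/0.00871 = 93.8847 s⁻¹
Adiabatic rise: ΔT = η γ̇² t_res / (ρ cp) = 1440·(93.8847)²·34.7049 / (1215·2056) = 176.337 K

value=176.3 K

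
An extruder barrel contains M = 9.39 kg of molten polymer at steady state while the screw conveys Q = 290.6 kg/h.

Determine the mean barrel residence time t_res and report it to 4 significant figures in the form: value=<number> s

value=116.3 s

Q_s = Q / 3600 = 290.6 / 3600 = 0.0807222 kg/s
t_res = M / Q_s = 9.39 / 0.0807222 = 116.325 s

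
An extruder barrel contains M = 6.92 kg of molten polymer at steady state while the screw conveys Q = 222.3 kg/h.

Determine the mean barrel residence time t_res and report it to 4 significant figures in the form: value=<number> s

Throughput in SI: Q_s = 222.3 kg/h ÷ 3600 s/h = 0.06175 kg/s
t_res = M / Q_s = 6.92 / 0.06175 = 112.065 s

value=112.1 s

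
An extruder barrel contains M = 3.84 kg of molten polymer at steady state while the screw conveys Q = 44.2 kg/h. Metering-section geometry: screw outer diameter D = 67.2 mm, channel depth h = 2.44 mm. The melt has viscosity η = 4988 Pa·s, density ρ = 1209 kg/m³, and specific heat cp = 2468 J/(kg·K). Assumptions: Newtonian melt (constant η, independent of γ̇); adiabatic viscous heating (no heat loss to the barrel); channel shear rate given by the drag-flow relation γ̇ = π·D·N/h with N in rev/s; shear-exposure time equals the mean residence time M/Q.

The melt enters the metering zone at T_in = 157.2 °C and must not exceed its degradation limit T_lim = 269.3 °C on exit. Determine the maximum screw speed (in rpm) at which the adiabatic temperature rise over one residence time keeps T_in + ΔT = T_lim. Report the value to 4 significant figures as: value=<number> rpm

value=10.15 rpm

Q_s = Q / 3600 = 44.2 / 3600 = 0.0122778 kg/s
t_res = M / Q_s = 3.84 ÷ 0.0122778 = 312.76 s
Geometry in SI: D = 67.2 mm → 0.0672 m, h = 2.44 mm → 0.00244 m
ΔT_a = T_lim − T_in = 269.3 °C − 157.2 °C = 112.1 K
Invert ΔT = ηγ̇²t_res/(ρcp) for γ̇: γ̇_max² = ΔT_a ρ cp / (η t_res) = 112.1·1209·2468 / (4988·312.76) = 214.407 s⁻²
γ̇_max = sqrt(214.407) = 14.6426 s⁻¹
N_max = γ̇_max·h / (π·D) = 14.6426 · 0.00244 / (π · 0.0672) = 0.169235 rev/s = 10.1541 rpm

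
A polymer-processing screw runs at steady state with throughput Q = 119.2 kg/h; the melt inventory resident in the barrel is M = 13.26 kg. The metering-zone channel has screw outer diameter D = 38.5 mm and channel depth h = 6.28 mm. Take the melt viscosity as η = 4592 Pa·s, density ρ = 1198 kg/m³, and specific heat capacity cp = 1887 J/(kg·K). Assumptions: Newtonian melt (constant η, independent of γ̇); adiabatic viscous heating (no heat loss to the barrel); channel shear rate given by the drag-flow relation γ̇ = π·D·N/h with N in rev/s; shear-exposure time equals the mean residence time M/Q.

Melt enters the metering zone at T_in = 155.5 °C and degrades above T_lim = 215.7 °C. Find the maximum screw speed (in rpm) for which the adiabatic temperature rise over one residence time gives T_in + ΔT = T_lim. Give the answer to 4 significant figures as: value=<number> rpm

Convert throughput: Q = 119.2 kg/h = 119.2/3600 = 0.0331111 kg/s
Mean residence time: t_res = M/Q_s = 13.26 kg / 0.0331111 kg/s = 400.47 s
Geometry in SI: D = 38.5 mm → 0.0385 m, h = 6.28 mm → 0.00628 m
ΔT_a = T_lim − T_in = 215.7 − 155.5 = 60.2 K
γ̇_max² = ΔT_a·ρ·cp/(η·t_res) = 60.2·1198·1887/(4592·400.47) = 74.0037 s⁻²
Take the square root: γ̇_max = √(74.0037) = 8.60254 s⁻¹
N_max = γ̇_max h / (πD) = 8.60254·0.00628/(π·0.0385) = 0.446659 rev/s → ×60 = 26.7995 rpm

value=26.80 rpm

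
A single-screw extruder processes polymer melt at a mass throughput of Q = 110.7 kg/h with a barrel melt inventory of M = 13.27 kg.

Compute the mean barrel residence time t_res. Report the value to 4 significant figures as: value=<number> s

Q_s = Q / 3600 = 110.7 / 3600 = 0.03075 kg/s
t_res = M / Q_s = 13.27 ÷ 0.03075 = 431.545 s

value=431.5 s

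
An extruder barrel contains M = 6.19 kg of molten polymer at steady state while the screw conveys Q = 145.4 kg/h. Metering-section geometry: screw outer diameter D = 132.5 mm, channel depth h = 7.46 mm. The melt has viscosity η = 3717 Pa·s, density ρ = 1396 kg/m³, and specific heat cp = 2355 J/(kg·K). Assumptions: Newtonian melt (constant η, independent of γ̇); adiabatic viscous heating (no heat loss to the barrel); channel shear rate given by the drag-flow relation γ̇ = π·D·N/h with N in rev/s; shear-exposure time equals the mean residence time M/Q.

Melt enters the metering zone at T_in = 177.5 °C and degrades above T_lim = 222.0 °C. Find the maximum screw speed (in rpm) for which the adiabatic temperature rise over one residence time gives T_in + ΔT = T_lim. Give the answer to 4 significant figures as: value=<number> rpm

Convert throughput: Q = 145.4 kg/h = 145.4/3600 = 0.0403889 kg/s
t_res = M / Q_s = 6.19 ÷ 0.0403889 = 153.26 s
D = 132.5 mm = 0.1325 m;  h = 7.46 mm = 0.00746 m
ΔT_a = T_lim − T_in = 222.0 − 177.5 = 44.5 K
Invert ΔT = ηγ̇²t_res/(ρcp) for γ̇: γ̇_max² = ΔT_a ρ cp / (η t_res) = 44.5·1396·2355 / (3717·153.26) = 256.812 s⁻²
γ̇_max = sqrt(256.812) = 16.0253 s⁻¹
N_max = γ̇_max·h / (π·D) = 16.0253 · 0.00746 / (π · 0.1325) = 0.287197 rev/s = 17.2318 rpm

value=17.23 rpm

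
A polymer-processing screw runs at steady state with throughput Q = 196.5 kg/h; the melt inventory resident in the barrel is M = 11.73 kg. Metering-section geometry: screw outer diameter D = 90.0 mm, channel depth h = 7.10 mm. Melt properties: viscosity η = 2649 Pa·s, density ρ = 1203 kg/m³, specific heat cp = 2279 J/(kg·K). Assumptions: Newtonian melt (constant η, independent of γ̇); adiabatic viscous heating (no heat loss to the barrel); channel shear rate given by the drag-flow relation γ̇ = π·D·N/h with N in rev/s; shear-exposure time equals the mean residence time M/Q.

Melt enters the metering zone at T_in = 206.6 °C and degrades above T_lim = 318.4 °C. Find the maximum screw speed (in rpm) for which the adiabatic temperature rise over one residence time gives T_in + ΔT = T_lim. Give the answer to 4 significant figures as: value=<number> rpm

value=34.96 rpm

Throughput in SI: Q_s = 196.5 kg/h ÷ 3600 s/h = 0.0545833 kg/s
t_res = M / Q_s = 11.73 ÷ 0.0545833 = 214.901 s
Convert to metres: D = 0.09 m, h = 0.0071 m
Allowable rise: ΔT_a = T_lim − T_in = 318.4 − 206.6 = 111.8 K
Invert ΔT = ηγ̇²t_res/(ρcp) for γ̇: γ̇_max² = ΔT_a ρ cp / (η t_res) = 111.8·1203·2279 / (2649·214.901) = 538.433 s⁻²
γ̇_max = √538.433 = 23.2042 s⁻¹
Solve γ̇ = πDN/h for N: N_max = γ̇_max·h/(π·D) = 23.2042 × 0.0071 / (π × 0.09) = 0.582682 rev/s = 34.9609 rpm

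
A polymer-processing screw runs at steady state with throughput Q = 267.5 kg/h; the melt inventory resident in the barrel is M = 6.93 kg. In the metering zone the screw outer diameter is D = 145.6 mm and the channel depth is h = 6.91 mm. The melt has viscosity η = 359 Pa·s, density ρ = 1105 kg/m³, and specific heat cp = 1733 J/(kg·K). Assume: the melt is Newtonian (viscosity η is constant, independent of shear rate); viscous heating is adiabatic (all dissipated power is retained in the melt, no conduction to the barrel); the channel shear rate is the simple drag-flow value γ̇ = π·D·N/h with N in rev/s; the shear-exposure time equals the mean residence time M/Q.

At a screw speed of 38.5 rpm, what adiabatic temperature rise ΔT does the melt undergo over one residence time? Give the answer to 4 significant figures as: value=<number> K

value=31.55 K

Convert throughput: Q = 267.5 kg/h = 267.5/3600 = 0.0743056 kg/s
t_res = M / Q_s = 6.93 / 0.0743056 = 93.2636 s
Convert to SI: D = 0.1456 m, h = 0.00691 m, N = 38.5/60 = 0.641667 rev/s
γ̇ = π D N / h = (π)(0.1456)(0.641667) / 0.00691 = 42.4759 s⁻¹
ΔT = η·γ̇²·t_res/(ρ·cp) = [359 × 42.4759² × 93.2636] / [1105 × 1733] = 31.545 K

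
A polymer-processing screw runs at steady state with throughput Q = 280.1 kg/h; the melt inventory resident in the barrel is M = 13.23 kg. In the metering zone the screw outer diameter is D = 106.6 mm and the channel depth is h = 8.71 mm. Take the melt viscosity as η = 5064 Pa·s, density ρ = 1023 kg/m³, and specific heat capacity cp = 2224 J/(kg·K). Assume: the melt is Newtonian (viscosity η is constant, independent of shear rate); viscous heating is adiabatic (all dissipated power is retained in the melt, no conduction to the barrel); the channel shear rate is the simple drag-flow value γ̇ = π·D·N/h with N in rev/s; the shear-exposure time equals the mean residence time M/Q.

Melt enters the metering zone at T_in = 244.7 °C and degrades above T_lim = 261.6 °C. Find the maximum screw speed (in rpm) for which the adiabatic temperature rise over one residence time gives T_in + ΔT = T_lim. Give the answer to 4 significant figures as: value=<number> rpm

Throughput in SI: Q_s = 280.1 kg/h ÷ 3600 s/h = 0.0778056 kg/s
t_res = M / Q_s = 13.23 ÷ 0.0778056 = 170.039 s
Geometry in SI: D = 106.6 mm → 0.1066 m, h = 8.71 mm → 0.00871 m
Allowable rise: ΔT_a = T_lim − T_in = 261.6 − 244.7 = 16.9 K
Invert ΔT = ηγ̇²t_res/(ρcp) for γ̇: γ̇_max² = ΔT_a ρ cp / (η t_res) = 16.9·1023·2224 / (5064·170.039) = 44.6534 s⁻²
Take the square root: γ̇_max = √(44.6534) = 6.68232 s⁻¹
Solve γ̇ = πDN/h for N: N_max = γ̇_max·h/(π·D) = 6.68232 × 0.00871 / (π × 0.1066) = 0.173795 rev/s = 10.4277 rpm

value=10.43 rpm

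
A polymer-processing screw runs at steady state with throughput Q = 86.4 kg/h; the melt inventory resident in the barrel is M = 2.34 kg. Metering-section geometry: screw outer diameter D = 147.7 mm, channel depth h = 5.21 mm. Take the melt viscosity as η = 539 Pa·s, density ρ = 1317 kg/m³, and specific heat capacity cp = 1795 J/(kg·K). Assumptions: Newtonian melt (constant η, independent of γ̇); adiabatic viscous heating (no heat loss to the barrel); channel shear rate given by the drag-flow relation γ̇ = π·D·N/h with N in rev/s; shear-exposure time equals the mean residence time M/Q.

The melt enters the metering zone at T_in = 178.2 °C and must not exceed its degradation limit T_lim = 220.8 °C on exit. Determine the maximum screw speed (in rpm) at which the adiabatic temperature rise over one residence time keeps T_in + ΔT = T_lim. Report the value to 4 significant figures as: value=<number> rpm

value=29.49 rpm

Convert throughput: Q = 86.4 kg/h = 86.4/3600 = 0.024 kg/s
t_res = M / Q_s = 2.34 ÷ 0.024 = 97.5 s
Convert to metres: D = 0.1477 m, h = 0.00521 m
ΔT_a = T_lim − T_in = 220.8 °C − 178.2 °C = 42.6 K
γ̇_max² = ΔT_a·ρ·cp/(η·t_res) = 42.6·1317·1795/(539·97.5) = 1916.31 s⁻²
γ̇_max = √1916.31 = 43.7757 s⁻¹
N_max = γ̇_max h / (πD) = 43.7757·0.00521/(π·0.1477) = 0.491519 rev/s → ×60 = 29.4912 rpm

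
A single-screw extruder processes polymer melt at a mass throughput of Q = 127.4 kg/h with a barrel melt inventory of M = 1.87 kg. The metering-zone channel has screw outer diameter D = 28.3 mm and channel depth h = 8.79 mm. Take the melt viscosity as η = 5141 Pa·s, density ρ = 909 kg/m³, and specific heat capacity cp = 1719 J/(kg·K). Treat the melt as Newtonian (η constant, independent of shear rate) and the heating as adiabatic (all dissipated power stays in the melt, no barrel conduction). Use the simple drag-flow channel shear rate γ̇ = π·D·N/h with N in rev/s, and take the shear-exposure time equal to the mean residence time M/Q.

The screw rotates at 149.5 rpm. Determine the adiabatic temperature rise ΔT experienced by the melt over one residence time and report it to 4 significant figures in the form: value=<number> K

value=110.4 K

Convert throughput: Q = 127.4 kg/h = 127.4/3600 = 0.0353889 kg/s
t_res = M / Q_s = 1.87 / 0.0353889 = 52.8414 s
Convert to SI: D = 0.0283 m, h = 0.00879 m, N = 149.5/60 = 2.49167 rev/s
γ̇ = π·D·N / h = π · 0.0283 · 2.49167 / 0.00879 = 25.2021 s⁻¹
ΔT = η·γ̇²·t_res/(ρ·cp) = [5141 × 25.2021² × 52.8414] / [909 × 1719] = 110.422 K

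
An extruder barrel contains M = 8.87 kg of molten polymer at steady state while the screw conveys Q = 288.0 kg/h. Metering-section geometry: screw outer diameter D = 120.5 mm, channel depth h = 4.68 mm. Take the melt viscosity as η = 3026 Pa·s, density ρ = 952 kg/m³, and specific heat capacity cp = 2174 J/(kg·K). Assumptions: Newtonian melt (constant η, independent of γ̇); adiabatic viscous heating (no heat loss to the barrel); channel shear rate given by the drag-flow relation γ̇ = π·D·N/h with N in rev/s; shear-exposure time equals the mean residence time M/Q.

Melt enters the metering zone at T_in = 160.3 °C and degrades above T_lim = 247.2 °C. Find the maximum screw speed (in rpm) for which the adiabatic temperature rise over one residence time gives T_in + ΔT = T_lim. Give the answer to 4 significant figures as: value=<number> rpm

Q_s = Q / 3600 = 288.0 / 3600 = 0.08 kg/s
Mean residence time: t_res = M/Q_s = 8.87 kg / 0.08 kg/s = 110.875 s
D = 120.5 mm = 0.1205 m;  h = 4.68 mm = 0.00468 m
ΔT_a = T_lim − T_in = 247.2 °C − 160.3 °C = 86.9 K
γ̇_max² = ΔT_a·ρ·cp/(η·t_res) = 86.9·952·2174/(3026·110.875) = 536.06 s⁻²
γ̇_max = √536.06 = 23.153 s⁻¹
N_max = γ̇_max h / (πD) = 23.153·0.00468/(π·0.1205) = 0.28623 rev/s → ×60 = 17.1738 rpm

value=17.17 rpm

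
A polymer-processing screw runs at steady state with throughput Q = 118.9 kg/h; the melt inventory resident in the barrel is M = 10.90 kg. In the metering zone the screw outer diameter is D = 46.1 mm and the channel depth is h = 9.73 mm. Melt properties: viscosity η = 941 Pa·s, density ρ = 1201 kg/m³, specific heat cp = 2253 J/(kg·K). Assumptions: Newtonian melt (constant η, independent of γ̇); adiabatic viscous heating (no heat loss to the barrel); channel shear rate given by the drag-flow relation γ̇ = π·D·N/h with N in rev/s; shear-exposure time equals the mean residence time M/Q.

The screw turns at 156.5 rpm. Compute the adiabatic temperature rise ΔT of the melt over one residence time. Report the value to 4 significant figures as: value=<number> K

value=173.0 K

Throughput in SI: Q_s = 118.9 kg/h ÷ 3600 s/h = 0.0330278 kg/s
t_res = M / Q_s = 10.90 ÷ 0.0330278 = 330.025 s
D = 46.1 mm = 0.0461 m;  h = 9.73 mm = 0.00973 m;  N = 156.5 rpm / 60 = 2.60833 rev/s
γ̇ = π D N / h = (π)(0.0461)(2.60833) / 0.00973 = 38.8241 s⁻¹
Adiabatic rise: ΔT = η γ̇² t_res / (ρ cp) = 941·(38.8241)²·330.025 / (1201·2253) = 172.995 K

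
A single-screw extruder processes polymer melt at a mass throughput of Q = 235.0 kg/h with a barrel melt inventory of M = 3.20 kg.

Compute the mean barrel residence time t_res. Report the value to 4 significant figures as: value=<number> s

Q_s = Q / 3600 = 235.0 / 3600 = 0.0652778 kg/s
t_res = M / Q_s = 3.20 / 0.0652778 = 49.0213 s

value=49.02 s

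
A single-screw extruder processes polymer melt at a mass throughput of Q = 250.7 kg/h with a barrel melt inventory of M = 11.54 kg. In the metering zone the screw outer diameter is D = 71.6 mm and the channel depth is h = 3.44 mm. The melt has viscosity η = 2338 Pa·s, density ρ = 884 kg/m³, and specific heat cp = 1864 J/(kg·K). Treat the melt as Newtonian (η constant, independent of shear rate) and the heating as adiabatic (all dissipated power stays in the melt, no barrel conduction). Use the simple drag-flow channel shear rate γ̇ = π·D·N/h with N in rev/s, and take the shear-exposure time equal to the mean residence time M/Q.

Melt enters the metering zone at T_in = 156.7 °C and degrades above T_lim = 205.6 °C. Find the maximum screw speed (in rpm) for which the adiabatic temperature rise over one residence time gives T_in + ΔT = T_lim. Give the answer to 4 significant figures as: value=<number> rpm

Throughput in SI: Q_s = 250.7 kg/h ÷ 3600 s/h = 0.0696389 kg/s
Mean residence time: t_res = M/Q_s = 11.54 kg / 0.0696389 kg/s = 165.712 s
Convert to metres: D = 0.0716 m, h = 0.00344 m
ΔT_a = T_lim − T_in = 205.6 °C − 156.7 °C = 48.9 K
Invert ΔT = ηγ̇²t_res/(ρcp) for γ̇: γ̇_max² = ΔT_a ρ cp / (η t_res) = 48.9·884·1864 / (2338·165.712) = 207.974 s⁻²
γ̇_max = √207.974 = 14.4213 s⁻¹
Solve γ̇ = πDN/h for N: N_max = γ̇_max·h/(π·D) = 14.4213 × 0.00344 / (π × 0.0716) = 0.220546 rev/s = 13.2328 rpm

value=13.23 rpm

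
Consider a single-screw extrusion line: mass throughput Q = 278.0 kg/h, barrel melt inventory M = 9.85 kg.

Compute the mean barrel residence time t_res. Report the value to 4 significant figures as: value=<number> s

value=127.6 s

Convert throughput: Q = 278.0 kg/h = 278.0/3600 = 0.0772222 kg/s
t_res = M / Q_s = 9.85 ÷ 0.0772222 = 127.554 s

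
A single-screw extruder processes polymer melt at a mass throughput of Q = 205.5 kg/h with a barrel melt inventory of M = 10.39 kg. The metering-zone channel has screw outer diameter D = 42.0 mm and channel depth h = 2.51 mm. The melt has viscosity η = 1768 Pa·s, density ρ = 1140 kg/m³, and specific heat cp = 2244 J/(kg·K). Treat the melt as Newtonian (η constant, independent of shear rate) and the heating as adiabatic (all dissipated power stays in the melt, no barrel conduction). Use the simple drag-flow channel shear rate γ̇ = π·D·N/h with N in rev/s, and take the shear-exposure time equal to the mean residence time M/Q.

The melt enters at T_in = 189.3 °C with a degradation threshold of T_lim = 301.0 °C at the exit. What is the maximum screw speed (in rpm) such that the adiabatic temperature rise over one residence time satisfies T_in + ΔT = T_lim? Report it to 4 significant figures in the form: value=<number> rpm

value=34.01 rpm

Throughput in SI: Q_s = 205.5 kg/h ÷ 3600 s/h = 0.0570833 kg/s
Mean residence time: t_res = M/Q_s = 10.39 kg / 0.0570833 kg/s = 182.015 s
Convert to metres: D = 0.042 m, h = 0.00251 m
ΔT_a = T_lim − T_in = 301.0 °C − 189.3 °C = 111.7 K
γ̇_max² = ΔT_a·ρ·cp / (η·t_res) = [111.7 × 1140 × 2244] / [1768 × 182.015] = 887.958 s⁻²
γ̇_max = sqrt(887.958) = 29.7986 s⁻¹
N_max = γ̇_max·h / (π·D) = 29.7986 · 0.00251 / (π · 0.042) = 0.566853 rev/s = 34.0112 rpm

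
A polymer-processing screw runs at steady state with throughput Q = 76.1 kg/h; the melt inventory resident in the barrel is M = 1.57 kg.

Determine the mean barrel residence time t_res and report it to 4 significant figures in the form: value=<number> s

Throughput in SI: Q_s = 76.1 kg/h ÷ 3600 s/h = 0.0211389 kg/s
t_res = M / Q_s = 1.57 / 0.0211389 = 74.2707 s

value=74.27 s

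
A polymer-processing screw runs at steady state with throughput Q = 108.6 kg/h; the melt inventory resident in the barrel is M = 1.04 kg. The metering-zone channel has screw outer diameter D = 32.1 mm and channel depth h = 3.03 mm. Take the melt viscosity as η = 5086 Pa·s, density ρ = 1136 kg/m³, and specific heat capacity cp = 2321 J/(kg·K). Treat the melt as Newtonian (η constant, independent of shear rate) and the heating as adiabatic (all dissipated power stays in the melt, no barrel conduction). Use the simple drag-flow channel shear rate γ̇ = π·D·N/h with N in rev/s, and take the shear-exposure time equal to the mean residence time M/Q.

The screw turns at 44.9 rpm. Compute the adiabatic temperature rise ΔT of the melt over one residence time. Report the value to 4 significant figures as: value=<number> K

value=41.25 K

Q_s = Q / 3600 = 108.6 / 3600 = 0.0301667 kg/s
t_res = M / Q_s = 1.04 ÷ 0.0301667 = 34.4751 s
Convert to SI: D = 0.0321 m, h = 0.00303 m, N = 44.9/60 = 0.748333 rev/s
γ̇ = π·D·N / h = π · 0.0321 · 0.748333 / 0.00303 = 24.9062 s⁻¹
ΔT = η·γ̇²·t_res/(ρ·cp) = [5086 × 24.9062² × 34.4751] / [1136 × 2321] = 41.2519 K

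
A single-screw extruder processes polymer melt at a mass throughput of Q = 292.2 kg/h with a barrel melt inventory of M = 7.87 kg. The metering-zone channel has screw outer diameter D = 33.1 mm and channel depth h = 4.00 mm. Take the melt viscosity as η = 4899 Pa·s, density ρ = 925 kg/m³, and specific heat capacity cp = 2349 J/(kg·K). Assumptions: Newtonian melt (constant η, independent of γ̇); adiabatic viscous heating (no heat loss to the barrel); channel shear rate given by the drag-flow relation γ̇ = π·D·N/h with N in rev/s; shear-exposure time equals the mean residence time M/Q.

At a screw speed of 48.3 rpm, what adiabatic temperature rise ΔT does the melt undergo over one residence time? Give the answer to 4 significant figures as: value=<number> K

Throughput in SI: Q_s = 292.2 kg/h ÷ 3600 s/h = 0.0811667 kg/s
Mean residence time: t_res = M/Q_s = 7.87 kg / 0.0811667 kg/s = 96.961 s
Geometry in metres: D = 33.1 mm → 0.0331 m, h = 4.00 mm → 0.004 m; screw speed N = 48.3 rpm = 0.805 rev/s
γ̇ = π·D·N / h = π · 0.0331 · 0.805 / 0.004 = 20.9273 s⁻¹
ΔT = η·γ̇²·t_res/(ρ·cp) = [4899 × 20.9273² × 96.961] / [925 × 2349] = 95.743 K

value=95.74 K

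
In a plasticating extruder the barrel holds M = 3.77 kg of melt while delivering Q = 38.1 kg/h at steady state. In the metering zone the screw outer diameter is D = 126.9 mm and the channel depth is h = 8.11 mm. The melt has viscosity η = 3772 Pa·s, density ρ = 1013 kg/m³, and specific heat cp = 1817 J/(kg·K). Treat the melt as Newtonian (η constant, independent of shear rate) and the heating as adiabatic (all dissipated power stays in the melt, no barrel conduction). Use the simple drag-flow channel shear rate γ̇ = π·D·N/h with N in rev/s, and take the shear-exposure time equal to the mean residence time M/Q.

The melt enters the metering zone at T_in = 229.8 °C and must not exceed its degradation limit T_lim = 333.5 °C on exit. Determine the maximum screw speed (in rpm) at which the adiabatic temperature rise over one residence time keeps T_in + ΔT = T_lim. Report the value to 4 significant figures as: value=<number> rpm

Convert throughput: Q = 38.1 kg/h = 38.1/3600 = 0.0105833 kg/s
t_res = M / Q_s = 3.77 / 0.0105833 = 356.22 s
Convert to metres: D = 0.1269 m, h = 0.00811 m
Allowable rise: ΔT_a = T_lim − T_in = 333.5 − 229.8 = 103.7 K
Invert ΔT = ηγ̇²t_res/(ρcp) for γ̇: γ̇_max² = ΔT_a ρ cp / (η t_res) = 103.7·1013·1817 / (3772·356.22) = 142.054 s⁻²
γ̇_max = sqrt(142.054) = 11.9186 s⁻¹
N_max = γ̇_max·h / (π·D) = 11.9186 · 0.00811 / (π · 0.1269) = 0.242458 rev/s = 14.5475 rpm

value=14.55 rpm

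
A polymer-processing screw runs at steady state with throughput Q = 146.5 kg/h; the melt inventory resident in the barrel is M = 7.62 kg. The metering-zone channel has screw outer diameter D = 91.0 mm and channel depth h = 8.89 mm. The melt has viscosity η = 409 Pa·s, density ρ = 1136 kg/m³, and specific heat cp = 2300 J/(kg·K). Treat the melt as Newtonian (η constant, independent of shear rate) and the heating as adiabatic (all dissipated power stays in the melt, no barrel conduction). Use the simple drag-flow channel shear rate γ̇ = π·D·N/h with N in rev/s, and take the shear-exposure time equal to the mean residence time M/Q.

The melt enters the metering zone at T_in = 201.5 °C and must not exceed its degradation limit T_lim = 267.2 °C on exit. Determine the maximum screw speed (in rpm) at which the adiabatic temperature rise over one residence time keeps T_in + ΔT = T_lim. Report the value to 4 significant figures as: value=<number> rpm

Throughput in SI: Q_s = 146.5 kg/h ÷ 3600 s/h = 0.0406944 kg/s
Mean residence time: t_res = M/Q_s = 7.62 kg / 0.0406944 kg/s = 187.249 s
Geometry in SI: D = 91.0 mm → 0.091 m, h = 8.89 mm → 0.00889 m
ΔT_a = T_lim − T_in = 267.2 − 201.5 = 65.7 K
γ̇_max² = ΔT_a·ρ·cp / (η·t_res) = [65.7 × 1136 × 2300] / [409 × 187.249] = 2241.45 s⁻²
γ̇_max = √2241.45 = 47.3439 s⁻¹
N_max = γ̇_max h / (πD) = 47.3439·0.00889/(π·0.091) = 1.47223 rev/s → ×60 = 88.3336 rpm

value=88.33 rpm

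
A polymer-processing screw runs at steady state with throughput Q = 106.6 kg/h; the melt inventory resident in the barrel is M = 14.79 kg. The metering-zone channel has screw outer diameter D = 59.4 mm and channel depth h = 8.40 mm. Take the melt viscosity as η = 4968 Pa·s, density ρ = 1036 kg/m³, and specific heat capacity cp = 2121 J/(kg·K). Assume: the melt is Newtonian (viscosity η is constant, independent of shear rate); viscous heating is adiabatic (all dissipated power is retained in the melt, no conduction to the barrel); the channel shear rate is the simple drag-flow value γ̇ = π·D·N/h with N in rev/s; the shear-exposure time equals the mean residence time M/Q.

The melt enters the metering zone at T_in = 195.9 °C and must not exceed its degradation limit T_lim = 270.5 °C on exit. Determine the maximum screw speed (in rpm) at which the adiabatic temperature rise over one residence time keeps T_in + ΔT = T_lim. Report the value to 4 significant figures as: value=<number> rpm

Q_s = Q / 3600 = 106.6 / 3600 = 0.0296111 kg/s
t_res = M / Q_s = 14.79 ÷ 0.0296111 = 499.475 s
Geometry in SI: D = 59.4 mm → 0.0594 m, h = 8.40 mm → 0.0084 m
Allowable rise: ΔT_a = T_lim − T_in = 270.5 − 195.9 = 74.6 K
Invert ΔT = ηγ̇²t_res/(ρcp) for γ̇: γ̇_max² = ΔT_a ρ cp / (η t_res) = 74.6·1036·2121 / (4968·499.475) = 66.0609 s⁻²
Take the square root: γ̇_max = √(66.0609) = 8.12778 s⁻¹
Solve γ̇ = πDN/h for N: N_max = γ̇_max·h/(π·D) = 8.12778 × 0.0084 / (π × 0.0594) = 0.36586 rev/s = 21.9516 rpm

value=21.95 rpm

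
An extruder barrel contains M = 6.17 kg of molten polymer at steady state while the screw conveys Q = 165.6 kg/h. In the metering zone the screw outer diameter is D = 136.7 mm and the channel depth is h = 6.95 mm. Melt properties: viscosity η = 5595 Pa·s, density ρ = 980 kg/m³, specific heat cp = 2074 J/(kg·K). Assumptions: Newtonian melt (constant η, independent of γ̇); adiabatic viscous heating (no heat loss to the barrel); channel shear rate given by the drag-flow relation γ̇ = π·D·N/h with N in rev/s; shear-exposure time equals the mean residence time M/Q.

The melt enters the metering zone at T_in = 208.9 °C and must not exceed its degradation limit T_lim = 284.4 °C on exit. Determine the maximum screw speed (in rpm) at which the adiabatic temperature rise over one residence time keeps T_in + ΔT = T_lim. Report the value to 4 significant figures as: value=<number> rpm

value=13.88 rpm

Convert throughput: Q = 165.6 kg/h = 165.6/3600 = 0.046 kg/s
t_res = M / Q_s = 6.17 ÷ 0.046 = 134.13 s
Convert to metres: D = 0.1367 m, h = 0.00695 m
ΔT_a = T_lim − T_in = 284.4 − 208.9 = 75.5 K
Invert ΔT = ηγ̇²t_res/(ρcp) for γ̇: γ̇_max² = ΔT_a ρ cp / (η t_res) = 75.5·980·2074 / (5595·134.13) = 204.482 s⁻²
γ̇_max = √204.482 = 14.2997 s⁻¹
N_max = γ̇_max h / (πD) = 14.2997·0.00695/(π·0.1367) = 0.231416 rev/s → ×60 = 13.885 rpm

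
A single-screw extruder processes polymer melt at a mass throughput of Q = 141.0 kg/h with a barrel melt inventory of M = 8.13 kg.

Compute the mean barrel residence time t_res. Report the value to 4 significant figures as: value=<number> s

value=207.6 s

Throughput in SI: Q_s = 141.0 kg/h ÷ 3600 s/h = 0.0391667 kg/s
Mean residence time: t_res = M/Q_s = 8.13 kg / 0.0391667 kg/s = 207.574 s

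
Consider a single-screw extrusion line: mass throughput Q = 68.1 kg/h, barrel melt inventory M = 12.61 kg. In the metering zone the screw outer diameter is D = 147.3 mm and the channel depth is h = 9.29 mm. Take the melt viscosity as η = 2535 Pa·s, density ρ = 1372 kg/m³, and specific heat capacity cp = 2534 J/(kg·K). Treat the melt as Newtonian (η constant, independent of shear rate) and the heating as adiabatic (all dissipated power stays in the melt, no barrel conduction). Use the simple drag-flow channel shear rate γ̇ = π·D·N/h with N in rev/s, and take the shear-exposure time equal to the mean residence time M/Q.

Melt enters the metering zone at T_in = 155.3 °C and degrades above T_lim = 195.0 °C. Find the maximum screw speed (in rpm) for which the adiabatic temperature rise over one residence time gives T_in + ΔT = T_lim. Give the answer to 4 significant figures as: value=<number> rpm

Convert throughput: Q = 68.1 kg/h = 68.1/3600 = 0.0189167 kg/s
t_res = M / Q_s = 12.61 ÷ 0.0189167 = 666.608 s
Geometry in SI: D = 147.3 mm → 0.1473 m, h = 9.29 mm → 0.00929 m
ΔT_a = T_lim − T_in = 195.0 °C − 155.3 °C = 39.7 K
γ̇_max² = ΔT_a·ρ·cp / (η·t_res) = [39.7 × 1372 × 2534] / [2535 × 666.608] = 81.6776 s⁻²
γ̇_max = √81.6776 = 9.03756 s⁻¹
N_max = γ̇_max·h / (π·D) = 9.03756 · 0.00929 / (π · 0.1473) = 0.181432 rev/s = 10.8859 rpm

value=10.89 rpm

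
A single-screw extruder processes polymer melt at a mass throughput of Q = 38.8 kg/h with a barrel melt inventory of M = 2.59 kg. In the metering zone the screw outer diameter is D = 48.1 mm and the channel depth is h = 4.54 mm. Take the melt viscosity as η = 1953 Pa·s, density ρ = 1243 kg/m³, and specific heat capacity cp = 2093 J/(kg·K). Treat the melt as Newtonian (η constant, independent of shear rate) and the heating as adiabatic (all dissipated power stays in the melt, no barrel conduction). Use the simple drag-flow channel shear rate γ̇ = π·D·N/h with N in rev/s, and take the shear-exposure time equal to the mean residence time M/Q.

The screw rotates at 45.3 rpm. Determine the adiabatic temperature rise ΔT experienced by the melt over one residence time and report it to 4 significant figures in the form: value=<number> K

Q_s = Q / 3600 = 38.8 / 3600 = 0.0107778 kg/s
t_res = M / Q_s = 2.59 ÷ 0.0107778 = 240.309 s
Convert to SI: D = 0.0481 m, h = 0.00454 m, N = 45.3/60 = 0.755 rev/s
Shear rate: γ̇ = πDN/h = π·0.0481·0.755/0.00454 = 25.1296 s⁻¹
ΔT = η·γ̇²·t_res/(ρ·cp) = [1953 × 25.1296² × 240.309] / [1243 × 2093] = 113.921 K

value=113.9 K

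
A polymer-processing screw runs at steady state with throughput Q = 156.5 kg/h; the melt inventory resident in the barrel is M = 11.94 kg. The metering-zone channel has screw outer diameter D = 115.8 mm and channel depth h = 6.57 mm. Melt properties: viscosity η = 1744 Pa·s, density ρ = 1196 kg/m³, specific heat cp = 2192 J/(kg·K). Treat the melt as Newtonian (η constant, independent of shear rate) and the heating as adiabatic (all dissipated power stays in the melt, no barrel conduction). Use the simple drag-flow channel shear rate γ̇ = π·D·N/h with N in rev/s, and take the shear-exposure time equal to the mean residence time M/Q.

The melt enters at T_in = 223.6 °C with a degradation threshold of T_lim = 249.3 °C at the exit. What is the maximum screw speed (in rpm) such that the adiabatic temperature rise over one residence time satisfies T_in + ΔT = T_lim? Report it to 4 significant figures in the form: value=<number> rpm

Convert throughput: Q = 156.5 kg/h = 156.5/3600 = 0.0434722 kg/s
t_res = M / Q_s = 11.94 / 0.0434722 = 274.658 s
D = 115.8 mm = 0.1158 m;  h = 6.57 mm = 0.00657 m
ΔT_a = T_lim − T_in = 249.3 − 223.6 = 25.7 K
γ̇_max² = ΔT_a·ρ·cp/(η·t_res) = 25.7·1196·2192/(1744·274.658) = 140.658 s⁻²
Take the square root: γ̇_max = √(140.658) = 11.86 s⁻¹
N_max = γ̇_max h / (πD) = 11.86·0.00657/(π·0.1158) = 0.214185 rev/s → ×60 = 12.8511 rpm

value=12.85 rpm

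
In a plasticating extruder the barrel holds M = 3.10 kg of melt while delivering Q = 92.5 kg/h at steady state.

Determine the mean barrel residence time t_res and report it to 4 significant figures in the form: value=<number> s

value=120.6 s

Convert throughput: Q = 92.5 kg/h = 92.5/3600 = 0.0256944 kg/s
t_res = M / Q_s = 3.10 ÷ 0.0256944 = 120.649 s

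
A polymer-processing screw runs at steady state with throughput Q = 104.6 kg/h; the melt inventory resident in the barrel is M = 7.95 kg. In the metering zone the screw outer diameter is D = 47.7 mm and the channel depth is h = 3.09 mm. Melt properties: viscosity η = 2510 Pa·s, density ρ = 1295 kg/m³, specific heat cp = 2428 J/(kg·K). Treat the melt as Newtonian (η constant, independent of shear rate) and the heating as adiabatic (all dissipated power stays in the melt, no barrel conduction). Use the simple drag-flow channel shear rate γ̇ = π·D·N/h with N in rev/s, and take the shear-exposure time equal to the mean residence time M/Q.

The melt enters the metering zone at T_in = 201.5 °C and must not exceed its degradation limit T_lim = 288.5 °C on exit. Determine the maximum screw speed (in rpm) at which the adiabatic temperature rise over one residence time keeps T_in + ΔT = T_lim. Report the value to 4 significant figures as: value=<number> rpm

value=24.69 rpm

Convert throughput: Q = 104.6 kg/h = 104.6/3600 = 0.0290556 kg/s
t_res = M / Q_s = 7.95 / 0.0290556 = 273.614 s
Convert to metres: D = 0.0477 m, h = 0.00309 m
ΔT_a = T_lim − T_in = 288.5 − 201.5 = 87 K
γ̇_max² = ΔT_a·ρ·cp/(η·t_res) = 87·1295·2428/(2510·273.614) = 398.314 s⁻²
γ̇_max = sqrt(398.314) = 19.9578 s⁻¹
Solve γ̇ = πDN/h for N: N_max = γ̇_max·h/(π·D) = 19.9578 × 0.00309 / (π × 0.0477) = 0.411532 rev/s = 24.6919 rpm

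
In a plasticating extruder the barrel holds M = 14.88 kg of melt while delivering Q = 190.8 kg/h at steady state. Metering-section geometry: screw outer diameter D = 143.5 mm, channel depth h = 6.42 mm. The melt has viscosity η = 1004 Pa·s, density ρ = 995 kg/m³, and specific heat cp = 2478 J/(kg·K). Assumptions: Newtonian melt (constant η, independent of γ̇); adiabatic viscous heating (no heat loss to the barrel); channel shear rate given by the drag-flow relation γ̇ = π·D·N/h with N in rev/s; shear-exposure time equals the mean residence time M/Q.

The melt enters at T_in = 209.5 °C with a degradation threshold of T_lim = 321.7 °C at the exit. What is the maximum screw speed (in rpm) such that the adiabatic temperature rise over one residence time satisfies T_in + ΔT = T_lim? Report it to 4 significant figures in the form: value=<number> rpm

value=26.77 rpm

Throughput in SI: Q_s = 190.8 kg/h ÷ 3600 s/h = 0.053 kg/s
Mean residence time: t_res = M/Q_s = 14.88 kg / 0.053 kg/s = 280.755 s
Geometry in SI: D = 143.5 mm → 0.1435 m, h = 6.42 mm → 0.00642 m
Allowable rise: ΔT_a = T_lim − T_in = 321.7 − 209.5 = 112.2 K
γ̇_max² = ΔT_a·ρ·cp/(η·t_res) = 112.2·995·2478/(1004·280.755) = 981.424 s⁻²
γ̇_max = √981.424 = 31.3277 s⁻¹
Solve γ̇ = πDN/h for N: N_max = γ̇_max·h/(π·D) = 31.3277 × 0.00642 / (π × 0.1435) = 0.44613 rev/s = 26.7678 rpm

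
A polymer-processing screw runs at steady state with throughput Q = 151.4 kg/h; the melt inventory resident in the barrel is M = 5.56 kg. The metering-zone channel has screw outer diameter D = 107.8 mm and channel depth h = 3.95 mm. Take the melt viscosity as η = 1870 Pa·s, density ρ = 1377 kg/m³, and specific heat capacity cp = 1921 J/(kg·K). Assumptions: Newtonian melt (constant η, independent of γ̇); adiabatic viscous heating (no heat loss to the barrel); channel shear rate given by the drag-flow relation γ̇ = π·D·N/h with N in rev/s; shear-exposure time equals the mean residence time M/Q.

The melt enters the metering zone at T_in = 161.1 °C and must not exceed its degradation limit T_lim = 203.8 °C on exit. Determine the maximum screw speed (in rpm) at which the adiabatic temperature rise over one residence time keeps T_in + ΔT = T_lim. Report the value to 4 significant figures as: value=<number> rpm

Q_s = Q / 3600 = 151.4 / 3600 = 0.0420556 kg/s
t_res = M / Q_s = 5.56 ÷ 0.0420556 = 132.206 s
D = 107.8 mm = 0.1078 m;  h = 3.95 mm = 0.00395 m
ΔT_a = T_lim − T_in = 203.8 − 161.1 = 42.7 K
γ̇_max² = ΔT_a·ρ·cp / (η·t_res) = [42.7 × 1377 × 1921] / [1870 × 132.206] = 456.874 s⁻²
γ̇_max = √456.874 = 21.3746 s⁻¹
N_max = γ̇_max·h / (π·D) = 21.3746 · 0.00395 / (π · 0.1078) = 0.249302 rev/s = 14.9581 rpm

value=14.96 rpm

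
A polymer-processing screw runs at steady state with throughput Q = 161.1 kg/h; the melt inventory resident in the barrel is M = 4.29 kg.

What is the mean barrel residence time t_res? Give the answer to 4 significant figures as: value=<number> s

value=95.87 s

Throughput in SI: Q_s = 161.1 kg/h ÷ 3600 s/h = 0.04475 kg/s
t_res = M / Q_s = 4.29 ÷ 0.04475 = 95.8659 s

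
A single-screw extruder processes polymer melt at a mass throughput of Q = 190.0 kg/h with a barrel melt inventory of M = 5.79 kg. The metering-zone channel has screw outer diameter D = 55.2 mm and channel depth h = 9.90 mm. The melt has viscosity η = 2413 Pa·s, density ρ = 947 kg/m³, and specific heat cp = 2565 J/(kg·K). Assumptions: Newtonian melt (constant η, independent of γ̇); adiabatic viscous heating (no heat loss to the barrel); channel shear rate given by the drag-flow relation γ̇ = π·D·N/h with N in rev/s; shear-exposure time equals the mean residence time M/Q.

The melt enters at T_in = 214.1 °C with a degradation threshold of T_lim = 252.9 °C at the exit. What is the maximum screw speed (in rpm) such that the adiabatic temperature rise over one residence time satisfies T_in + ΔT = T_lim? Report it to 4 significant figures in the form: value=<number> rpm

value=64.63 rpm

Throughput in SI: Q_s = 190.0 kg/h ÷ 3600 s/h = 0.0527778 kg/s
t_res = M / Q_s = 5.79 / 0.0527778 = 109.705 s
D = 55.2 mm = 0.0552 m;  h = 9.90 mm = 0.0099 m
ΔT_a = T_lim − T_in = 252.9 °C − 214.1 °C = 38.8 K
Invert ΔT = ηγ̇²t_res/(ρcp) for γ̇: γ̇_max² = ΔT_a ρ cp / (η t_res) = 38.8·947·2565 / (2413·109.705) = 356.028 s⁻²
γ̇_max = sqrt(356.028) = 18.8687 s⁻¹
N_max = γ̇_max·h / (π·D) = 18.8687 · 0.0099 / (π · 0.0552) = 1.07718 rev/s = 64.6308 rpm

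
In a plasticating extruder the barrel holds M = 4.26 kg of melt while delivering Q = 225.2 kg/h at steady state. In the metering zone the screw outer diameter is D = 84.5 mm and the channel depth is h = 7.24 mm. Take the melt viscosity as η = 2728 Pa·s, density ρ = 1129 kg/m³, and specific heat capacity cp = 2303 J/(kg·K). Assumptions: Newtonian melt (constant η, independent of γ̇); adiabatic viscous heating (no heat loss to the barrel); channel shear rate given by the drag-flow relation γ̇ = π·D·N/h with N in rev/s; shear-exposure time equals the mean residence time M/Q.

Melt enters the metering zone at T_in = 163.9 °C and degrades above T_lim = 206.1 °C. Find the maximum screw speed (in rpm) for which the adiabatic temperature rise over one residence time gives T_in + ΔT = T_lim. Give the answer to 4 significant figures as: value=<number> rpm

value=39.77 rpm

Throughput in SI: Q_s = 225.2 kg/h ÷ 3600 s/h = 0.0625556 kg/s
t_res = M / Q_s = 4.26 / 0.0625556 = 68.0995 s
Convert to metres: D = 0.0845 m, h = 0.00724 m
Allowable rise: ΔT_a = T_lim − T_in = 206.1 − 163.9 = 42.2 K
γ̇_max² = ΔT_a·ρ·cp / (η·t_res) = [42.2 × 1129 × 2303] / [2728 × 68.0995] = 590.626 s⁻²
γ̇_max = √590.626 = 24.3028 s⁻¹
N_max = γ̇_max h / (πD) = 24.3028·0.00724/(π·0.0845) = 0.662809 rev/s → ×60 = 39.7685 rpm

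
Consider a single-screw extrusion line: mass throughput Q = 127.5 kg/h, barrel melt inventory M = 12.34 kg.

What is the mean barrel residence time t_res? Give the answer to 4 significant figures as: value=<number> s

value=348.4 s

Convert throughput: Q = 127.5 kg/h = 127.5/3600 = 0.0354167 kg/s
t_res = M / Q_s = 12.34 / 0.0354167 = 348.424 s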